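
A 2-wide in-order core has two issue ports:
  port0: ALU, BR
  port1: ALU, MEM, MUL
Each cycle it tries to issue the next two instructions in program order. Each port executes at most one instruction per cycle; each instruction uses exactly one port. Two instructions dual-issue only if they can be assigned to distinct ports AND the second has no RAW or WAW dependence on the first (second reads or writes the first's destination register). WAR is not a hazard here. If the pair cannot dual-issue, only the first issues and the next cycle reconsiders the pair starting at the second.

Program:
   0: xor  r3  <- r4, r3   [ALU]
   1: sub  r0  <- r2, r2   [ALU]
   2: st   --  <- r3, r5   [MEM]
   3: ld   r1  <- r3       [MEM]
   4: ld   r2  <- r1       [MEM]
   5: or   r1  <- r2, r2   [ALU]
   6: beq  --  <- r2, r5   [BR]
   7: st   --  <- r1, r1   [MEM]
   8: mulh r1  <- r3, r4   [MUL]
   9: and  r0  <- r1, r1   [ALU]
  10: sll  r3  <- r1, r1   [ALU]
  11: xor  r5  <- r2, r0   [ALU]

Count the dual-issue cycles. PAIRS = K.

c0: i0+i1 xor/sub  pair
c1: i2 st  no-port MEM/MEM
c2: i3 ld  no-port MEM/MEM
c3: i4 ld  RAW r2
c4: i5+i6 or/beq  pair
c5: i7 st  no-port MEM/MUL
c6: i8 mulh  RAW r1
c7: i9+i10 and/sll  pair
c8: i11 xor  tail

PAIRS = 3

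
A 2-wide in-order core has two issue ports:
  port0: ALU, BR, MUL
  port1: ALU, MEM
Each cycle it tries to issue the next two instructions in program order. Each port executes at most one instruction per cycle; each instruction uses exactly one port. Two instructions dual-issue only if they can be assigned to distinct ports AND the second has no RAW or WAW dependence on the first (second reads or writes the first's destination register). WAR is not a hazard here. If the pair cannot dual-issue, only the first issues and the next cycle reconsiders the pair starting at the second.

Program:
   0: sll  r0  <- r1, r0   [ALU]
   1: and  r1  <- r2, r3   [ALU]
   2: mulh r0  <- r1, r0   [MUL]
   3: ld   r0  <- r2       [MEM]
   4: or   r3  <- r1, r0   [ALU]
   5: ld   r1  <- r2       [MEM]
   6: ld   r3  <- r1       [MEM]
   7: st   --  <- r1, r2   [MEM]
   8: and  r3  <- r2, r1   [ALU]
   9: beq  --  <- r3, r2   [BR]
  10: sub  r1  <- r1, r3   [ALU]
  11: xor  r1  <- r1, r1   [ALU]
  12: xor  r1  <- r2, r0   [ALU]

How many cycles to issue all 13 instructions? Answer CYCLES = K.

CYCLES = 9

[0] i0,i1  sll.ALU and.ALU  -- 2-wide
[1] i2  mulh.MUL  -- WAW r0
[2] i3  ld.MEM  -- RAW r0
[3] i4,i5  or.ALU ld.MEM  -- 2-wide
[4] i6  ld.MEM  -- no-port MEM/MEM
[5] i7,i8  st.MEM and.ALU  -- 2-wide
[6] i9,i10  beq.BR sub.ALU  -- 2-wide
[7] i11  xor.ALU  -- WAW r1
[8] i12  xor.ALU  -- tail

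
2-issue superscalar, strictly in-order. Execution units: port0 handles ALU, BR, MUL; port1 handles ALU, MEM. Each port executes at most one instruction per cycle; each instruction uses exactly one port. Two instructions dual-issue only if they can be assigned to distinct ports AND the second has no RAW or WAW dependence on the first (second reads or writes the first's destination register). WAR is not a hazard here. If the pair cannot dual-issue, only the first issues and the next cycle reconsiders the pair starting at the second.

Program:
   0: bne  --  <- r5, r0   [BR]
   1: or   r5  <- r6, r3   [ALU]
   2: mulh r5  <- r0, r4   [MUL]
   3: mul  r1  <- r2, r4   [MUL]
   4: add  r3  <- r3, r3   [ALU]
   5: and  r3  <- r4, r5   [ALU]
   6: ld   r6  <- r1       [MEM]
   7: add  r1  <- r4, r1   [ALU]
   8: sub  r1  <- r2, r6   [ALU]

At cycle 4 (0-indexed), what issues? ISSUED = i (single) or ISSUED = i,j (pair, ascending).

ISSUED = 7

t=0 i0&i1:bne or ; 2-wide
t=1 i2:mulh ; no-port MUL/MUL
t=2 i3&i4:mul add ; 2-wide
t=3 i5&i6:and ld ; 2-wide
t=4 i7:add ; WAW r1
t=5 i8:sub ; tail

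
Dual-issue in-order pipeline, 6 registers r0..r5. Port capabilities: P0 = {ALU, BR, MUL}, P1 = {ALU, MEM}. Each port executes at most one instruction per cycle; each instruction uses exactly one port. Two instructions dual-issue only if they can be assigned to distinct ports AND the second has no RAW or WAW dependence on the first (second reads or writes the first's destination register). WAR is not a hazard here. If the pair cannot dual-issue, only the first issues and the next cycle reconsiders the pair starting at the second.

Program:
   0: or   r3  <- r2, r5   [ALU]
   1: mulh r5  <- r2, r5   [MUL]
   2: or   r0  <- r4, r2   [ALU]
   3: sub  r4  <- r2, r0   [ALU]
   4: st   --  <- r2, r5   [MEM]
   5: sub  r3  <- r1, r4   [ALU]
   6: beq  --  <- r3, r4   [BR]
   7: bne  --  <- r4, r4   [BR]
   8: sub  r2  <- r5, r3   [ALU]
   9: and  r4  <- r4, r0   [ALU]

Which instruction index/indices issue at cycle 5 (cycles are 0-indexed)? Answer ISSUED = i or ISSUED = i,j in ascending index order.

ISSUED = 7,8

t=0 i0+i1:or.ALU+mulh.MUL ; 2-wide
t=1 i2:or.ALU ; RAW r0
t=2 i3+i4:sub.ALU+st.MEM ; 2-wide
t=3 i5:sub.ALU ; RAW r3
t=4 i6:beq.BR ; no-port BR/BR
t=5 i7+i8:bne.BR+sub.ALU ; 2-wide
t=6 i9:and.ALU ; tail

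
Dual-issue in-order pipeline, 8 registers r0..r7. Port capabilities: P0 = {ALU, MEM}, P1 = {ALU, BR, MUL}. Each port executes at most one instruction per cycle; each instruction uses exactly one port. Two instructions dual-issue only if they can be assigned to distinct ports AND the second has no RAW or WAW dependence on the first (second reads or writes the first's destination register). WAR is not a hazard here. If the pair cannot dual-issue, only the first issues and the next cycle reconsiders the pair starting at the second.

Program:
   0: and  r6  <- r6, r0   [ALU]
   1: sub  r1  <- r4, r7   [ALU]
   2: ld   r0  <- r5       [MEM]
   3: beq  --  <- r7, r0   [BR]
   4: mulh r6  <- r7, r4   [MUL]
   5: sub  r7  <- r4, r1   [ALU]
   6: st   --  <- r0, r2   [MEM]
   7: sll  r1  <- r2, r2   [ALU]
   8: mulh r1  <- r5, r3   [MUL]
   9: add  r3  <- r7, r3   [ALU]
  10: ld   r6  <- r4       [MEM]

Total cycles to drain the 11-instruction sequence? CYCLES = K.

CYCLES = 7

  cy0 -> i0&i1 (and sub) 2-wide
  cy1 -> i2 (ld) RAW r0
  cy2 -> i3 (beq) no-port BR/MUL
  cy3 -> i4&i5 (mulh sub) 2-wide
  cy4 -> i6&i7 (st sll) 2-wide
  cy5 -> i8&i9 (mulh add) 2-wide
  cy6 -> i10 (ld) tail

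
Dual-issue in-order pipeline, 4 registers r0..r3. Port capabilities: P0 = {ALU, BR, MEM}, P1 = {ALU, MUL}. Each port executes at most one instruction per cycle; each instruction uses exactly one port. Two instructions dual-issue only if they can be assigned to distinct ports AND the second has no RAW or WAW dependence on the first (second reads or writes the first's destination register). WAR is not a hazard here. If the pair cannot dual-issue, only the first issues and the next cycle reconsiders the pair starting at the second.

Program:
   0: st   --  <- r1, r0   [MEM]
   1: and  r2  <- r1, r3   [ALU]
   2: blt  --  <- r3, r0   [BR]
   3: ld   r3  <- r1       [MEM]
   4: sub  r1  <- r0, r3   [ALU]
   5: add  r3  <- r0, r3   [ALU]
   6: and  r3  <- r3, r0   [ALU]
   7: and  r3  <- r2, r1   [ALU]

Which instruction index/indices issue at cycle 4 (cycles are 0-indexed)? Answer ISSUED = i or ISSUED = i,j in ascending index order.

ISSUED = 6

#0 head=0: st and i0,i1 pair
#1 head=2: blt i2 no-port BR/MEM
#2 head=3: ld i3 RAW r3
#3 head=4: sub add i4,i5 pair
#4 head=6: and i6 WAW r3
#5 head=7: and i7 tail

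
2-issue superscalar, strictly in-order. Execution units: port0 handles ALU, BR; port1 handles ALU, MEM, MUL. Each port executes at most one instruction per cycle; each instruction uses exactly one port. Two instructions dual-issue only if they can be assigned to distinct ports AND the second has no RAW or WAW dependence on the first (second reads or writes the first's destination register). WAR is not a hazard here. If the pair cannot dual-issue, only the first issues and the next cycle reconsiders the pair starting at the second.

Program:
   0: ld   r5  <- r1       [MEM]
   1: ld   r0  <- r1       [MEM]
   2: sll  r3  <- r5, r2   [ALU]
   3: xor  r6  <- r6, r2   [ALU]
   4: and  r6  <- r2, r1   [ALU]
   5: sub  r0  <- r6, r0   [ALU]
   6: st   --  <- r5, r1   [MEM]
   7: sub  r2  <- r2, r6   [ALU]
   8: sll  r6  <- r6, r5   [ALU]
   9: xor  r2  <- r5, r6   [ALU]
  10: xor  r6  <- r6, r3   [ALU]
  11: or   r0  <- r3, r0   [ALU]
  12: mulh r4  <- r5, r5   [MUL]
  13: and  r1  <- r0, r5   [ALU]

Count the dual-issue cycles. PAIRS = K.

t=0 i0:ld ; no-port MEM/MEM
t=1 i1/i2:ld sll ; 2-wide
t=2 i3:xor ; WAW r6
t=3 i4:and ; RAW r6
t=4 i5/i6:sub st ; 2-wide
t=5 i7/i8:sub sll ; 2-wide
t=6 i9/i10:xor xor ; 2-wide
t=7 i11/i12:or mulh ; 2-wide
t=8 i13:and ; tail

PAIRS = 5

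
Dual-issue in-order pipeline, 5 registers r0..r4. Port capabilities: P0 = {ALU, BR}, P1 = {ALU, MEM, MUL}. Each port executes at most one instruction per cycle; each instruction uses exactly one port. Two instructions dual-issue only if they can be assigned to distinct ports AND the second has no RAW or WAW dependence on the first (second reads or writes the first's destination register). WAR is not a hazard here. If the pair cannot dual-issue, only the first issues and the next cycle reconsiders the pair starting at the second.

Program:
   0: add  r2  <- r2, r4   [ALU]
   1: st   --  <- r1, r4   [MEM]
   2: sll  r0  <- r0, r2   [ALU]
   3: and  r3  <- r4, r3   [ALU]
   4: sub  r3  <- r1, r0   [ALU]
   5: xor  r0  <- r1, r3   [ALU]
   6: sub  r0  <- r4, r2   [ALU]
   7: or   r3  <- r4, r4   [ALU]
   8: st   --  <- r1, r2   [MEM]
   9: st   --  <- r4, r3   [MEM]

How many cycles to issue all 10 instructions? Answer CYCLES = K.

[0] i0,i1  add st  -- 2-wide
[1] i2,i3  sll and  -- 2-wide
[2] i4  sub  -- RAW r3
[3] i5  xor  -- WAW r0
[4] i6,i7  sub or  -- 2-wide
[5] i8  st  -- no-port MEM/MEM
[6] i9  st  -- tail

CYCLES = 7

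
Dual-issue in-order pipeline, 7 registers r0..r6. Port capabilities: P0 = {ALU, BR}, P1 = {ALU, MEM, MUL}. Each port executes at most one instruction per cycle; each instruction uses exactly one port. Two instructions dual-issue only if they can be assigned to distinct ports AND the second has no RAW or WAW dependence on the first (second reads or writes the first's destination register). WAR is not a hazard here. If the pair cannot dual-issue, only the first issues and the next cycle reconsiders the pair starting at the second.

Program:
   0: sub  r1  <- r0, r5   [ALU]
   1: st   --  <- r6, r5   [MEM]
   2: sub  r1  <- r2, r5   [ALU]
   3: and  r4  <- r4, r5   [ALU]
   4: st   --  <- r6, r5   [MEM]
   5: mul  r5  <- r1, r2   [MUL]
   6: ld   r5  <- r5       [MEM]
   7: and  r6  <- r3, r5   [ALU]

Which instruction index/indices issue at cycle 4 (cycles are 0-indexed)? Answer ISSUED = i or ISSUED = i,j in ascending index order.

ISSUED = 6

t=0 i0+i1:sub.ALU/st.MEM ; pair
t=1 i2+i3:sub.ALU/and.ALU ; pair
t=2 i4:st.MEM ; no-port MEM/MUL
t=3 i5:mul.MUL ; no-port MUL/MEM
t=4 i6:ld.MEM ; RAW r5
t=5 i7:and.ALU ; tail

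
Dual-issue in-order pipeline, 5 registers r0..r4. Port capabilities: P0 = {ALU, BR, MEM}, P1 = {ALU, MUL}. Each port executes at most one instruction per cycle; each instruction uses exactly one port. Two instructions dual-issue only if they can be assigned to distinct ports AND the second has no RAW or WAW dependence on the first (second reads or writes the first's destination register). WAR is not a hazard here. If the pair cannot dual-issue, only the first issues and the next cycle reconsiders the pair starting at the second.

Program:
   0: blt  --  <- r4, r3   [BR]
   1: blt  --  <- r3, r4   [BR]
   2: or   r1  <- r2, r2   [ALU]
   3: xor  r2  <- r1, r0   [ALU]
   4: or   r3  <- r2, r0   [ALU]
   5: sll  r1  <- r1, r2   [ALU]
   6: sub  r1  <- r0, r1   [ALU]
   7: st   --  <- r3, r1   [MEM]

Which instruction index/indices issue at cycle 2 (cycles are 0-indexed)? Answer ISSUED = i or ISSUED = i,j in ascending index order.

c0: i0 blt.BR  no-port BR/BR
c1: i1,i2 blt.BR or.ALU  pair
c2: i3 xor.ALU  RAW r2
c3: i4,i5 or.ALU sll.ALU  pair
c4: i6 sub.ALU  RAW r1
c5: i7 st.MEM  tail

ISSUED = 3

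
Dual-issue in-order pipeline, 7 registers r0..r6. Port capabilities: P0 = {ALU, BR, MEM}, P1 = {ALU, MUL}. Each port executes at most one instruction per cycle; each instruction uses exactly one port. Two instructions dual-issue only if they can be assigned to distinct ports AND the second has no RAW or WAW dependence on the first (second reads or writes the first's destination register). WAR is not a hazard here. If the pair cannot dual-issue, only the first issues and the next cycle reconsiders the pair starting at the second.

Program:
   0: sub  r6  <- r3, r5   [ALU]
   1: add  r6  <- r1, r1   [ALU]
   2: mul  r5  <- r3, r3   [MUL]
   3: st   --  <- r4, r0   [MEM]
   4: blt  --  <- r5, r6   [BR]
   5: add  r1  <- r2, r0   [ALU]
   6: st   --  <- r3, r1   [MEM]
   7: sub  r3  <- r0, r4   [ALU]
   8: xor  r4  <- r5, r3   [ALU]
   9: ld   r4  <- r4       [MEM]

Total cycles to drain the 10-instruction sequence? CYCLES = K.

CYCLES = 7

c0: i0 sub.ALU  WAW r6
c1: i1+i2 add.ALU+mul.MUL  dual
c2: i3 st.MEM  no-port MEM/BR
c3: i4+i5 blt.BR+add.ALU  dual
c4: i6+i7 st.MEM+sub.ALU  dual
c5: i8 xor.ALU  RAW+WAW r4
c6: i9 ld.MEM  tail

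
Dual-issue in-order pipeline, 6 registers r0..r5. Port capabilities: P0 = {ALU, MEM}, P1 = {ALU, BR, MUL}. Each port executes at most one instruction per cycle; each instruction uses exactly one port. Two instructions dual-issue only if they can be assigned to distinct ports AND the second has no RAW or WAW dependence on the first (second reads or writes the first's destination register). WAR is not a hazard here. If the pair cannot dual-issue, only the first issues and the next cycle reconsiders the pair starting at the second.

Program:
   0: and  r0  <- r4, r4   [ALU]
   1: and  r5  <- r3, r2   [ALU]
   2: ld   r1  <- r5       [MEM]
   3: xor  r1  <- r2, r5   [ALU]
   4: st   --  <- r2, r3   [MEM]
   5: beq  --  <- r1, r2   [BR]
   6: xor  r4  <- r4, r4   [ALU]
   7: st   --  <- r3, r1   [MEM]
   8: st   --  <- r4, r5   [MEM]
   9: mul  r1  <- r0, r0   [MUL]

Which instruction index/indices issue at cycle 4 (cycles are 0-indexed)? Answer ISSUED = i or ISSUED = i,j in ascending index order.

t=0 i0&i1:and+and ; pair
t=1 i2:ld ; WAW r1
t=2 i3&i4:xor+st ; pair
t=3 i5&i6:beq+xor ; pair
t=4 i7:st ; no-port MEM/MEM
t=5 i8&i9:st+mul ; pair

ISSUED = 7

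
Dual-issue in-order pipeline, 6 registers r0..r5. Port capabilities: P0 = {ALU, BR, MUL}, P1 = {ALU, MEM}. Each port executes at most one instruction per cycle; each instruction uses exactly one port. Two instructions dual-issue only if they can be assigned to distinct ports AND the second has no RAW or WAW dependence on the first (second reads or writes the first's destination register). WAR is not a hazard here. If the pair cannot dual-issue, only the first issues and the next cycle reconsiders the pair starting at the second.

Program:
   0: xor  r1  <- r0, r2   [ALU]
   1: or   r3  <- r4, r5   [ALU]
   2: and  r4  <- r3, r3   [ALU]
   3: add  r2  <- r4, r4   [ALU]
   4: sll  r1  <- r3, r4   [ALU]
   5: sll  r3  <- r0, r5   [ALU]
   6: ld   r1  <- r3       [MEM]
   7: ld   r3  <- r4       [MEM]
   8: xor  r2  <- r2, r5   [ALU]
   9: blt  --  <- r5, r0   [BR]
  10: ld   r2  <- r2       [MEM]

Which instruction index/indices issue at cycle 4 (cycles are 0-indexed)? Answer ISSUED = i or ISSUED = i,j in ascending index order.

ISSUED = 6

  cy0 -> i0+i1 (xor;or) pair
  cy1 -> i2 (and) RAW r4
  cy2 -> i3+i4 (add;sll) pair
  cy3 -> i5 (sll) RAW r3
  cy4 -> i6 (ld) no-port MEM/MEM
  cy5 -> i7+i8 (ld;xor) pair
  cy6 -> i9+i10 (blt;ld) pair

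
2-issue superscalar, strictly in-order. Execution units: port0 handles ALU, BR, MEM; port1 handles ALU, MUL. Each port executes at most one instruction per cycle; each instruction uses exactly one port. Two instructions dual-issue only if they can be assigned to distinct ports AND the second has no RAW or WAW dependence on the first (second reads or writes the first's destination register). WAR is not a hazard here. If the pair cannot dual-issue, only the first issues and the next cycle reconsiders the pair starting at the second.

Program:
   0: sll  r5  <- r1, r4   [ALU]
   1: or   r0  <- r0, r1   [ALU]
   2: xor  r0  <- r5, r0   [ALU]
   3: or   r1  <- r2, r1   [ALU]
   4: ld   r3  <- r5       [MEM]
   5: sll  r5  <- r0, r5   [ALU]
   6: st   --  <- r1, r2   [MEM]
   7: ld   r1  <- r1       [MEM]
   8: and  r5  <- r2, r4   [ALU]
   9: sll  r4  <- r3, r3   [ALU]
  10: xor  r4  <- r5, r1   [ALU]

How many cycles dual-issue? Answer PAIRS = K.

[0] i0,i1  sll.ALU or.ALU  -- dual
[1] i2,i3  xor.ALU or.ALU  -- dual
[2] i4,i5  ld.MEM sll.ALU  -- dual
[3] i6  st.MEM  -- no-port MEM/MEM
[4] i7,i8  ld.MEM and.ALU  -- dual
[5] i9  sll.ALU  -- WAW r4
[6] i10  xor.ALU  -- tail

PAIRS = 4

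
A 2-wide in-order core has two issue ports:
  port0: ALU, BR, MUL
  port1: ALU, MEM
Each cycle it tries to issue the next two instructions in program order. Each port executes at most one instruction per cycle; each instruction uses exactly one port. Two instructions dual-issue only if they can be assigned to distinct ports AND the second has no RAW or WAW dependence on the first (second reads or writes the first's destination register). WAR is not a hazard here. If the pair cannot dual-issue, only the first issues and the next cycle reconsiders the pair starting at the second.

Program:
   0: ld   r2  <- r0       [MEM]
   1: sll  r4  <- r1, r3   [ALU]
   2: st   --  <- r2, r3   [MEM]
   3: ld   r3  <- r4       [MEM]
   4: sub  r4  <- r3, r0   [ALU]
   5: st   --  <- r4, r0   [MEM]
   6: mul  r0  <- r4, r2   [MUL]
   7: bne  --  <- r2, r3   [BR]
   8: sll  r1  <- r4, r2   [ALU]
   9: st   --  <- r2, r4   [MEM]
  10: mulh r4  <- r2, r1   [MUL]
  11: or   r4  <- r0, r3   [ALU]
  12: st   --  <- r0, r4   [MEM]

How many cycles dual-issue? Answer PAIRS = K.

0. ld;sll @i0&i1  | pair
1. st @i2  | no-port MEM/MEM
2. ld @i3  | RAW r3
3. sub @i4  | RAW r4
4. st;mul @i5&i6  | pair
5. bne;sll @i7&i8  | pair
6. st;mulh @i9&i10  | pair
7. or @i11  | RAW r4
8. st @i12  | tail

PAIRS = 4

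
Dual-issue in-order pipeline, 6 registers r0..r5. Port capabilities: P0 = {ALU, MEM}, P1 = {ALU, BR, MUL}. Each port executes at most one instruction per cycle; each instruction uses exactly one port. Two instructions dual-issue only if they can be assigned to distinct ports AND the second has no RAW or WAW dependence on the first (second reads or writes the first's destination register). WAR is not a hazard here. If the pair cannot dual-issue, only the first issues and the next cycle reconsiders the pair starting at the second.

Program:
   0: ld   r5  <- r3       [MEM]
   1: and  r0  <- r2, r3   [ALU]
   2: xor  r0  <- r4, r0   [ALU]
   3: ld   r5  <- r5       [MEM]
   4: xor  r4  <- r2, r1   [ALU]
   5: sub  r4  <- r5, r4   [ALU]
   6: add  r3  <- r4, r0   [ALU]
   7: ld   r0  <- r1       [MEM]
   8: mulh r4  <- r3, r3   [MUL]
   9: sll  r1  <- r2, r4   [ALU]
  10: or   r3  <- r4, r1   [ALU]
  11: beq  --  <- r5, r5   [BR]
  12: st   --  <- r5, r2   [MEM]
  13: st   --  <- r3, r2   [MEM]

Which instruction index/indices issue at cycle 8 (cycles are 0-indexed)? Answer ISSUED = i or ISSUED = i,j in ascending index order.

ISSUED = 12

#0 head=0: ld;and i0+i1 2-wide
#1 head=2: xor;ld i2+i3 2-wide
#2 head=4: xor i4 RAW+WAW r4
#3 head=5: sub i5 RAW r4
#4 head=6: add;ld i6+i7 2-wide
#5 head=8: mulh i8 RAW r4
#6 head=9: sll i9 RAW r1
#7 head=10: or;beq i10+i11 2-wide
#8 head=12: st i12 no-port MEM/MEM
#9 head=13: st i13 tail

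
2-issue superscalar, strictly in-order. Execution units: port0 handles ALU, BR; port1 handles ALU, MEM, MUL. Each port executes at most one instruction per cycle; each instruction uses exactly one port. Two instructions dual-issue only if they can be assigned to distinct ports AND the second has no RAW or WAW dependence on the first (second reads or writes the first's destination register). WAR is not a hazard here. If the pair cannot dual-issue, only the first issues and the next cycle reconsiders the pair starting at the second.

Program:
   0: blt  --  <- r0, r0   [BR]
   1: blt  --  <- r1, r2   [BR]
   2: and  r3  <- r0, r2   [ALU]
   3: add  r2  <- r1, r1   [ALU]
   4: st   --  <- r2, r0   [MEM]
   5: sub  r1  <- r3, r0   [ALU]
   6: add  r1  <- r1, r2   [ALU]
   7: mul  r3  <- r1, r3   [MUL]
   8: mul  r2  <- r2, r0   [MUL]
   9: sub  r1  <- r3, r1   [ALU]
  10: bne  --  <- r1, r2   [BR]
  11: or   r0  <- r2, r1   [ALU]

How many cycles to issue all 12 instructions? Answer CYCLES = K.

#0 head=0: blt i0 no-port BR/BR
#1 head=1: blt and i1/i2 2-wide
#2 head=3: add i3 RAW r2
#3 head=4: st sub i4/i5 2-wide
#4 head=6: add i6 RAW r1
#5 head=7: mul i7 no-port MUL/MUL
#6 head=8: mul sub i8/i9 2-wide
#7 head=10: bne or i10/i11 2-wide

CYCLES = 8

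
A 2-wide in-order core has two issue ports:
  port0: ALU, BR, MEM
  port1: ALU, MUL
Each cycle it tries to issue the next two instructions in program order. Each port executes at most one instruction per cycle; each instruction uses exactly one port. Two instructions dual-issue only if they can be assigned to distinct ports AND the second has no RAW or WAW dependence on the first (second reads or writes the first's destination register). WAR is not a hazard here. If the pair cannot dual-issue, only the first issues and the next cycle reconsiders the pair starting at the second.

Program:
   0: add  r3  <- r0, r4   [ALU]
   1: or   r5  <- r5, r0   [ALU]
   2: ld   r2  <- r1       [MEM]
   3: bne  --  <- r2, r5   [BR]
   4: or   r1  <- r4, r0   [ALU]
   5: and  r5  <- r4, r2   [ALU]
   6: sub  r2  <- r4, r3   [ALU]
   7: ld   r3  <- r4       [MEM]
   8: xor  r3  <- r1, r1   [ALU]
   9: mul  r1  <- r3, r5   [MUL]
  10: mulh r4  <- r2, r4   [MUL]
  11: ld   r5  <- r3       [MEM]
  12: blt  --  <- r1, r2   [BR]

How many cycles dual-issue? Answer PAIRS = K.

  cy0 -> i0,i1 (add+or) 2-wide
  cy1 -> i2 (ld) no-port MEM/BR
  cy2 -> i3,i4 (bne+or) 2-wide
  cy3 -> i5,i6 (and+sub) 2-wide
  cy4 -> i7 (ld) WAW r3
  cy5 -> i8 (xor) RAW r3
  cy6 -> i9 (mul) no-port MUL/MUL
  cy7 -> i10,i11 (mulh+ld) 2-wide
  cy8 -> i12 (blt) tail

PAIRS = 4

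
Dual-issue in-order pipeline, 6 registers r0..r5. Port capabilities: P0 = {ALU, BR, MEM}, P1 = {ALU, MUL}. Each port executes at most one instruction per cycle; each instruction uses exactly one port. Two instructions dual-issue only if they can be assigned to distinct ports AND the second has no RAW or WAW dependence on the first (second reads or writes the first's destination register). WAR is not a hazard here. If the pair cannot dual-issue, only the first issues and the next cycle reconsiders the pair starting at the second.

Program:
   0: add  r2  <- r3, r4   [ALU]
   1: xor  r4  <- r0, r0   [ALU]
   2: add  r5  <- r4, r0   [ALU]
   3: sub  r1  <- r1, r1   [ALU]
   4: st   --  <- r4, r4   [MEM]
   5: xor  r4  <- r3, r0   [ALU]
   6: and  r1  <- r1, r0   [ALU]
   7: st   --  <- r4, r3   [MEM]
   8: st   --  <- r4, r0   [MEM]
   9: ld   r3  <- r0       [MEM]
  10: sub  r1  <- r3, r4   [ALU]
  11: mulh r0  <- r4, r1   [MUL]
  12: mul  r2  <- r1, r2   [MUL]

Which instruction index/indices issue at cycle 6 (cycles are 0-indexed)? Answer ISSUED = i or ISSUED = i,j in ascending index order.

ISSUED = 10

t=0 i0,i1:add/xor ; dual
t=1 i2,i3:add/sub ; dual
t=2 i4,i5:st/xor ; dual
t=3 i6,i7:and/st ; dual
t=4 i8:st ; no-port MEM/MEM
t=5 i9:ld ; RAW r3
t=6 i10:sub ; RAW r1
t=7 i11:mulh ; no-port MUL/MUL
t=8 i12:mul ; tail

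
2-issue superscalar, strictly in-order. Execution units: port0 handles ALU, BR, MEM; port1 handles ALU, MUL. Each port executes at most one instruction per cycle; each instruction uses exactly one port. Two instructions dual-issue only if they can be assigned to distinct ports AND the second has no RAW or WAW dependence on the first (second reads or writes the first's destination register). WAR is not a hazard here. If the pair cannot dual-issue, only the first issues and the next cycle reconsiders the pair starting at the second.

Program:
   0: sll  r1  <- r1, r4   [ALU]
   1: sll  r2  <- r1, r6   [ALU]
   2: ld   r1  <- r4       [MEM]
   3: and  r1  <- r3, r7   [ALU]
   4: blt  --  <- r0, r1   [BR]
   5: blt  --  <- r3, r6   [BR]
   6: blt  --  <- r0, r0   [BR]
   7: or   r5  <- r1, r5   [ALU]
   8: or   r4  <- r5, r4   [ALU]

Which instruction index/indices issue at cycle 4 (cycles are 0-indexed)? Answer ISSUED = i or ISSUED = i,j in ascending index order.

c0: i0 sll  RAW r1
c1: i1&i2 sll;ld  2-wide
c2: i3 and  RAW r1
c3: i4 blt  no-port BR/BR
c4: i5 blt  no-port BR/BR
c5: i6&i7 blt;or  2-wide
c6: i8 or  tail

ISSUED = 5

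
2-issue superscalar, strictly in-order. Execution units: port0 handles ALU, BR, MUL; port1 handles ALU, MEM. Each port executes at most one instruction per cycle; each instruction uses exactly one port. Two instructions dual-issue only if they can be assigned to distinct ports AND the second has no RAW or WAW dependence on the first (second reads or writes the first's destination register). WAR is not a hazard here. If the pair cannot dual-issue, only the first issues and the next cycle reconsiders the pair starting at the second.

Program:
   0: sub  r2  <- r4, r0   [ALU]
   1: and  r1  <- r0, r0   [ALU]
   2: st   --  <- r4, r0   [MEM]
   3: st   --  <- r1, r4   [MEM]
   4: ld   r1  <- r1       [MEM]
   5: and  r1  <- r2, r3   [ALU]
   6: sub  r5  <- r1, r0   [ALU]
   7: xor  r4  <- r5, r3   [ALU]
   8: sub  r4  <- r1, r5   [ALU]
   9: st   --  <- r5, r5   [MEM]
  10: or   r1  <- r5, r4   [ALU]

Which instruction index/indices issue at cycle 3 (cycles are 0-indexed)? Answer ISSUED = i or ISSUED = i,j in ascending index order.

ISSUED = 4

0. sub and @i0,i1  | pair
1. st @i2  | no-port MEM/MEM
2. st @i3  | no-port MEM/MEM
3. ld @i4  | WAW r1
4. and @i5  | RAW r1
5. sub @i6  | RAW r5
6. xor @i7  | WAW r4
7. sub st @i8,i9  | pair
8. or @i10  | tail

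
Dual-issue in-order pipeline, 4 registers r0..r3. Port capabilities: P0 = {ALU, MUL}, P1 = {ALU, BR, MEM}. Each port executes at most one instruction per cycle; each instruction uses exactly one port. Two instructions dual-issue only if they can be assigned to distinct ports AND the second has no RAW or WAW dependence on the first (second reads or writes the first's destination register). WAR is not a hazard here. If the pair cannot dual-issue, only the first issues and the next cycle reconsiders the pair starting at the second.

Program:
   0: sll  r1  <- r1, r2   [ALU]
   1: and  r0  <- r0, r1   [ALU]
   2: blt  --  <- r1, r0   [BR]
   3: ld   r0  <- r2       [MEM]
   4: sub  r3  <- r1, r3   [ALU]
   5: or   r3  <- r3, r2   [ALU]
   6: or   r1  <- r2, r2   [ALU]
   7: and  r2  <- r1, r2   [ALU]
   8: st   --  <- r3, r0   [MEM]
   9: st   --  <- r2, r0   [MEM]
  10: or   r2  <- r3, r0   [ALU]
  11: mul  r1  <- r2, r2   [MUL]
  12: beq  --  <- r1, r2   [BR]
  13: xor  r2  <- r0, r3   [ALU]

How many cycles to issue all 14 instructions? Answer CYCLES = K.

CYCLES = 9

[0] i0  sll.ALU  -- RAW r1
[1] i1  and.ALU  -- RAW r0
[2] i2  blt.BR  -- no-port BR/MEM
[3] i3&i4  ld.MEM sub.ALU  -- pair
[4] i5&i6  or.ALU or.ALU  -- pair
[5] i7&i8  and.ALU st.MEM  -- pair
[6] i9&i10  st.MEM or.ALU  -- pair
[7] i11  mul.MUL  -- RAW r1
[8] i12&i13  beq.BR xor.ALU  -- pair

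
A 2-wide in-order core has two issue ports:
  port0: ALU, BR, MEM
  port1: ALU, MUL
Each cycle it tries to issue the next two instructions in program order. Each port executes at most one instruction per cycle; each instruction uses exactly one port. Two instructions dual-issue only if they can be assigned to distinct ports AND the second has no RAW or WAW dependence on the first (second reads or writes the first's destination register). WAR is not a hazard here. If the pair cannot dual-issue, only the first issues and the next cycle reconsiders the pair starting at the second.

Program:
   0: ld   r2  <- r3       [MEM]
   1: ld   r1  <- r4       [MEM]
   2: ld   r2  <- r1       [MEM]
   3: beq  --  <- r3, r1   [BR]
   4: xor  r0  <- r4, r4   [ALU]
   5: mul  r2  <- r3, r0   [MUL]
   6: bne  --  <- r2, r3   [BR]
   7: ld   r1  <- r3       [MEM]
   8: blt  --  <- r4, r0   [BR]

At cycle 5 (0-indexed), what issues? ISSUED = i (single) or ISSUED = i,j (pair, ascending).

c0: i0 ld.MEM  no-port MEM/MEM
c1: i1 ld.MEM  no-port MEM/MEM
c2: i2 ld.MEM  no-port MEM/BR
c3: i3/i4 beq.BR+xor.ALU  2-wide
c4: i5 mul.MUL  RAW r2
c5: i6 bne.BR  no-port BR/MEM
c6: i7 ld.MEM  no-port MEM/BR
c7: i8 blt.BR  tail

ISSUED = 6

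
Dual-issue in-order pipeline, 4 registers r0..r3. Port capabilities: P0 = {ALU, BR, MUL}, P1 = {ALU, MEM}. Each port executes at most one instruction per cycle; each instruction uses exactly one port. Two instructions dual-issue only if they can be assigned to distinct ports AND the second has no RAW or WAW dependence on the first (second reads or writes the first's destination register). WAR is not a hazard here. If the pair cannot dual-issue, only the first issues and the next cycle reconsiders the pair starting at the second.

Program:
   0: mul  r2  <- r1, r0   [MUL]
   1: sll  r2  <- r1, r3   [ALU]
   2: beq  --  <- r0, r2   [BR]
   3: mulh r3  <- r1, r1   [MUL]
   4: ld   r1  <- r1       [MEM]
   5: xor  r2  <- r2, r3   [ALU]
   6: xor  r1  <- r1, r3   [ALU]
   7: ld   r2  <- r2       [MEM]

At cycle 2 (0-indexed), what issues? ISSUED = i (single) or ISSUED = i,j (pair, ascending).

ISSUED = 2

[0] i0  mul  -- WAW r2
[1] i1  sll  -- RAW r2
[2] i2  beq  -- no-port BR/MUL
[3] i3&i4  mulh/ld  -- dual
[4] i5&i6  xor/xor  -- dual
[5] i7  ld  -- tail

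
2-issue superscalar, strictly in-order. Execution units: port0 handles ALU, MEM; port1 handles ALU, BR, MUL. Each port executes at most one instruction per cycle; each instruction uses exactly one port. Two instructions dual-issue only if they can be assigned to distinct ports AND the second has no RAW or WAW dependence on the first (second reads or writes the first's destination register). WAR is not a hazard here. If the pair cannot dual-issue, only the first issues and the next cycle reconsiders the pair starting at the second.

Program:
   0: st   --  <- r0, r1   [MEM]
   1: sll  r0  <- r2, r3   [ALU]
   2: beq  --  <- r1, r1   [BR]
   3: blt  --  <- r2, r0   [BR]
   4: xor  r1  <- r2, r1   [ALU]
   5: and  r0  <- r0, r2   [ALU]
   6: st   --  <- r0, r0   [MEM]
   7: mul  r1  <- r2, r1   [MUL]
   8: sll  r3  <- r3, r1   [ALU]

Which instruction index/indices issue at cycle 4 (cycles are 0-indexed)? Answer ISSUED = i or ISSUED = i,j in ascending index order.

#0 head=0: st;sll i0,i1 dual
#1 head=2: beq i2 no-port BR/BR
#2 head=3: blt;xor i3,i4 dual
#3 head=5: and i5 RAW r0
#4 head=6: st;mul i6,i7 dual
#5 head=8: sll i8 tail

ISSUED = 6,7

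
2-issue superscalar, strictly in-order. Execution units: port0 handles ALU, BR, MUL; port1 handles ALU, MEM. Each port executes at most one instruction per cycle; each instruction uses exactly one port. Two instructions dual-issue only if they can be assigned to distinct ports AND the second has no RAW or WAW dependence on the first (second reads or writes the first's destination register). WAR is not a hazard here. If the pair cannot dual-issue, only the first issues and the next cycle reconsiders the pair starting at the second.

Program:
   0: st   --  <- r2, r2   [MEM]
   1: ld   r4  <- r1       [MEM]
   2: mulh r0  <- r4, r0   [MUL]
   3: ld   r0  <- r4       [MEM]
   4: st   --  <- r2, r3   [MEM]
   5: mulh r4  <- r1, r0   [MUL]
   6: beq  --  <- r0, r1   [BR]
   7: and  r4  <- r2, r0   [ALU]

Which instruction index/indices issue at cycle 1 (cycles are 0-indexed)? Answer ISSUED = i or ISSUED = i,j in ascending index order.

c0: i0 st  no-port MEM/MEM
c1: i1 ld  RAW r4
c2: i2 mulh  WAW r0
c3: i3 ld  no-port MEM/MEM
c4: i4&i5 st+mulh  2-wide
c5: i6&i7 beq+and  2-wide

ISSUED = 1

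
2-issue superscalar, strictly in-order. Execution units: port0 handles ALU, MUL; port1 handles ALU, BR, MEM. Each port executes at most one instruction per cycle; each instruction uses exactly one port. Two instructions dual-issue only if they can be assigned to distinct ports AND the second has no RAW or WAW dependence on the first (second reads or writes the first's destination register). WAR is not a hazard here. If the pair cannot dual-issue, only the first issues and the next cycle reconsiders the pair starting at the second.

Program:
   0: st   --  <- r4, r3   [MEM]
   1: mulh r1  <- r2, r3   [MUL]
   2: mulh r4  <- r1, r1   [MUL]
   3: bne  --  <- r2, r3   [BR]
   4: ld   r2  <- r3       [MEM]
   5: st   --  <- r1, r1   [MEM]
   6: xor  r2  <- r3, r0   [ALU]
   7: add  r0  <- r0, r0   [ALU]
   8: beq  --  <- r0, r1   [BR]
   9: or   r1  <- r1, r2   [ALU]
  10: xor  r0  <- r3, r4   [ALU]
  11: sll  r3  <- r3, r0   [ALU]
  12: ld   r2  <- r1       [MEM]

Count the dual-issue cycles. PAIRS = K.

PAIRS = 5

#0 head=0: st+mulh i0/i1 dual
#1 head=2: mulh+bne i2/i3 dual
#2 head=4: ld i4 no-port MEM/MEM
#3 head=5: st+xor i5/i6 dual
#4 head=7: add i7 RAW r0
#5 head=8: beq+or i8/i9 dual
#6 head=10: xor i10 RAW r0
#7 head=11: sll+ld i11/i12 dual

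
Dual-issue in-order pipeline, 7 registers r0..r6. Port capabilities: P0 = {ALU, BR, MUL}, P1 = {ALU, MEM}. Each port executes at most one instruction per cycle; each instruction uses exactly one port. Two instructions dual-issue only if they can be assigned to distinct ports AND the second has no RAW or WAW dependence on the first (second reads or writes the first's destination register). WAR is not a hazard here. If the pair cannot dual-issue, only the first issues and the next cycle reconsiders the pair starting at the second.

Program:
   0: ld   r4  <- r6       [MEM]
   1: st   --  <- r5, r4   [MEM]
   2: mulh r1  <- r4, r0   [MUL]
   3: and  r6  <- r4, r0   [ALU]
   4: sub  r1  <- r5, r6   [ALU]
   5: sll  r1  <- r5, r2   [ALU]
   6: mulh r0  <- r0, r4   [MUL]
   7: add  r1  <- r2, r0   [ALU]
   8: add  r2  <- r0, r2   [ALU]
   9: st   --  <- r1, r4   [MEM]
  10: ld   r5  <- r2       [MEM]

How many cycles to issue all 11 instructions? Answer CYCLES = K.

[0] i0  ld.MEM  -- no-port MEM/MEM
[1] i1,i2  st.MEM;mulh.MUL  -- dual
[2] i3  and.ALU  -- RAW r6
[3] i4  sub.ALU  -- WAW r1
[4] i5,i6  sll.ALU;mulh.MUL  -- dual
[5] i7,i8  add.ALU;add.ALU  -- dual
[6] i9  st.MEM  -- no-port MEM/MEM
[7] i10  ld.MEM  -- tail

CYCLES = 8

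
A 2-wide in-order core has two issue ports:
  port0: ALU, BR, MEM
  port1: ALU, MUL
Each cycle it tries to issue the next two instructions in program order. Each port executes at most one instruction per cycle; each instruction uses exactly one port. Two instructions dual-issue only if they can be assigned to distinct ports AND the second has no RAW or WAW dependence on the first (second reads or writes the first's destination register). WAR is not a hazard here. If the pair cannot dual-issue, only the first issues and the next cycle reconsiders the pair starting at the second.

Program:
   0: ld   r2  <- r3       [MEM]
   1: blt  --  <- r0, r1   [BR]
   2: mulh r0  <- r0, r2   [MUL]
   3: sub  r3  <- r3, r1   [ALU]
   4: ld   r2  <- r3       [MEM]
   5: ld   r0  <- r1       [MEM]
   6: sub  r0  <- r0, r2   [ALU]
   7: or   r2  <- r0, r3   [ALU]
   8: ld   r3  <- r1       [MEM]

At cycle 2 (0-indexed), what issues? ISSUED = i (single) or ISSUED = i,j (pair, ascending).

ISSUED = 3

0. ld.MEM @i0  | no-port MEM/BR
1. blt.BR+mulh.MUL @i1+i2  | dual
2. sub.ALU @i3  | RAW r3
3. ld.MEM @i4  | no-port MEM/MEM
4. ld.MEM @i5  | RAW+WAW r0
5. sub.ALU @i6  | RAW r0
6. or.ALU+ld.MEM @i7+i8  | dual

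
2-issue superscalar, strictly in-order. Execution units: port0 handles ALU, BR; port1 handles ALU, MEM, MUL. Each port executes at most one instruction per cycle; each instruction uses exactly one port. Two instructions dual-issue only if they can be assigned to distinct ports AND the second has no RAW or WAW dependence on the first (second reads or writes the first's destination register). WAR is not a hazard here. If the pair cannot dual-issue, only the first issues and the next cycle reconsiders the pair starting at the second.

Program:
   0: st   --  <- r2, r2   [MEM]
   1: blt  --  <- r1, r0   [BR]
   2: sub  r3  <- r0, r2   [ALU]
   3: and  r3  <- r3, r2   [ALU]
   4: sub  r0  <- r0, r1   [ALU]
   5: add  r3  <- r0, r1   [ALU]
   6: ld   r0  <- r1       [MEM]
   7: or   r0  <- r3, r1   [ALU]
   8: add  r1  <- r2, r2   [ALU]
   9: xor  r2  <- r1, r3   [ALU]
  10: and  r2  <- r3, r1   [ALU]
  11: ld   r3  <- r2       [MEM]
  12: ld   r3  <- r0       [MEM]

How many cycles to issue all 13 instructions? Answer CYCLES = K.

CYCLES = 9

  cy0 -> i0&i1 (st+blt) dual
  cy1 -> i2 (sub) RAW+WAW r3
  cy2 -> i3&i4 (and+sub) dual
  cy3 -> i5&i6 (add+ld) dual
  cy4 -> i7&i8 (or+add) dual
  cy5 -> i9 (xor) WAW r2
  cy6 -> i10 (and) RAW r2
  cy7 -> i11 (ld) no-port MEM/MEM
  cy8 -> i12 (ld) tail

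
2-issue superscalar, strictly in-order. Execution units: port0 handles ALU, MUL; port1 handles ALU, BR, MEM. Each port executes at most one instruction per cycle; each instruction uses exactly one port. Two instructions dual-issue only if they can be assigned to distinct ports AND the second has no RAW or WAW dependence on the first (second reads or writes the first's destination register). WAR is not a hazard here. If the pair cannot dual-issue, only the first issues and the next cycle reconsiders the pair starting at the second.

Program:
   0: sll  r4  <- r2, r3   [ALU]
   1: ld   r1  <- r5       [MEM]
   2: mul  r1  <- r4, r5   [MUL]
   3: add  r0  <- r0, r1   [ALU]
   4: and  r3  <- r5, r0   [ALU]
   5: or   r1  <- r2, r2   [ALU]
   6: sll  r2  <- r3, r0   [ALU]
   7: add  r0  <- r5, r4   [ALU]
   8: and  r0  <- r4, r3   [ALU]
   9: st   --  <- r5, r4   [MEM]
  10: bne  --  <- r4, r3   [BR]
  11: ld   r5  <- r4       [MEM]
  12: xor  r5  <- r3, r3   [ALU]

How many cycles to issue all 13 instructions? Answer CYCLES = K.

CYCLES = 9

t=0 i0&i1:sll.ALU;ld.MEM ; pair
t=1 i2:mul.MUL ; RAW r1
t=2 i3:add.ALU ; RAW r0
t=3 i4&i5:and.ALU;or.ALU ; pair
t=4 i6&i7:sll.ALU;add.ALU ; pair
t=5 i8&i9:and.ALU;st.MEM ; pair
t=6 i10:bne.BR ; no-port BR/MEM
t=7 i11:ld.MEM ; WAW r5
t=8 i12:xor.ALU ; tail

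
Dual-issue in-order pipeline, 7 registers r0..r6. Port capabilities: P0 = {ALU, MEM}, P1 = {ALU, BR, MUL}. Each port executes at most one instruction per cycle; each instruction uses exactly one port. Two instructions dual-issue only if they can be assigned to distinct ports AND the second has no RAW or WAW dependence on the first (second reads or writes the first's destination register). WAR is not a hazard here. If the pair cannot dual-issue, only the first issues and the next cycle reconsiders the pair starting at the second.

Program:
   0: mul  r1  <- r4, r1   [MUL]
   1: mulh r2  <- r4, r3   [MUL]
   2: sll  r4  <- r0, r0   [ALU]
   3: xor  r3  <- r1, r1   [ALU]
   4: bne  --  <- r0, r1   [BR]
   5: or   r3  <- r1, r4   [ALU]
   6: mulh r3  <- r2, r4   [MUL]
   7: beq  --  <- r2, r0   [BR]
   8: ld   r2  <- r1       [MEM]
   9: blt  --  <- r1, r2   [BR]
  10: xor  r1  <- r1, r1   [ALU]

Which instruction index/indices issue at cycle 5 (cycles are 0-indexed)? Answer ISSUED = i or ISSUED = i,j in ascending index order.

  cy0 -> i0 (mul.MUL) no-port MUL/MUL
  cy1 -> i1/i2 (mulh.MUL+sll.ALU) 2-wide
  cy2 -> i3/i4 (xor.ALU+bne.BR) 2-wide
  cy3 -> i5 (or.ALU) WAW r3
  cy4 -> i6 (mulh.MUL) no-port MUL/BR
  cy5 -> i7/i8 (beq.BR+ld.MEM) 2-wide
  cy6 -> i9/i10 (blt.BR+xor.ALU) 2-wide

ISSUED = 7,8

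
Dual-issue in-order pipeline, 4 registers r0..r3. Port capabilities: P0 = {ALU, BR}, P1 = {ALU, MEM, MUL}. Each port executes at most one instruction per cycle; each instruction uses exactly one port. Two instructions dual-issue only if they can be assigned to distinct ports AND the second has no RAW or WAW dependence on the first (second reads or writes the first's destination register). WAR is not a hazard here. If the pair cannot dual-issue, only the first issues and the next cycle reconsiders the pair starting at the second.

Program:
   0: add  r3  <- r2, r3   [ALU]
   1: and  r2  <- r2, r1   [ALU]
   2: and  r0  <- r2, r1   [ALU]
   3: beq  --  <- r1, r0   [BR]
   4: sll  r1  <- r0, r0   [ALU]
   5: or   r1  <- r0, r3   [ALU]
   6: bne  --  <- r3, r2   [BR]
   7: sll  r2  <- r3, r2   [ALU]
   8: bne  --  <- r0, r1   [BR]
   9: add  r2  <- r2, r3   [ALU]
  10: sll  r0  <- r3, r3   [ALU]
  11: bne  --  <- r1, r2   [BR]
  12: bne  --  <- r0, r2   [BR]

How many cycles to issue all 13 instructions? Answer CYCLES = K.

0. add+and @i0/i1  | 2-wide
1. and @i2  | RAW r0
2. beq+sll @i3/i4  | 2-wide
3. or+bne @i5/i6  | 2-wide
4. sll+bne @i7/i8  | 2-wide
5. add+sll @i9/i10  | 2-wide
6. bne @i11  | no-port BR/BR
7. bne @i12  | tail

CYCLES = 8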